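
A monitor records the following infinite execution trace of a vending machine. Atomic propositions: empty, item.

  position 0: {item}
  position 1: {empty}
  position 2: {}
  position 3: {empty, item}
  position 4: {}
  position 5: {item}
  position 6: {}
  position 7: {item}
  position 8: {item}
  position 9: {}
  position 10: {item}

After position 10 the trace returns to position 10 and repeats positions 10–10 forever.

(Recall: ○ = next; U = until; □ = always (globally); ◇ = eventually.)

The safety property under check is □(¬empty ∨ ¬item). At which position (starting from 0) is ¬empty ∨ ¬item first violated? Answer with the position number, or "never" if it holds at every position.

Check ¬empty ∨ ¬item at each position in order: 0 ✓, 1 ✓, 2 ✓.
At position 3 the labels are {empty, item}, so ¬empty ∨ ¬item is false there. This is the first violation.

3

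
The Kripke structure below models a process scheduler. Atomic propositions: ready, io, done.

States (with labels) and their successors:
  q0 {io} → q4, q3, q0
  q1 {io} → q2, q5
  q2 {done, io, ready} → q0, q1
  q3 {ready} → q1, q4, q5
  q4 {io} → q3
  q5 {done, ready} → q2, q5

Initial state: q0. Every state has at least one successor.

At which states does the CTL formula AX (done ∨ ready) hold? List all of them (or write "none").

{q1, q4, q5}

States satisfying done ∨ ready: {q2, q3, q5}.
States satisfying AX (done ∨ ready): {q1, q4, q5}.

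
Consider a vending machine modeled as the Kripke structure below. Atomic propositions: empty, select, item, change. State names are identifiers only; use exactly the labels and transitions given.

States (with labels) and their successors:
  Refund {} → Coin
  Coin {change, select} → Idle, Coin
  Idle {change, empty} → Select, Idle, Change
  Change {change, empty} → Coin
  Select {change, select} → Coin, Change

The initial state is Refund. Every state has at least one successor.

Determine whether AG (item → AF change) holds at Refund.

States satisfying item → AF change: {Refund, Coin, Idle, Change, Select}.
States satisfying AG (item → AF change): {Refund, Coin, Idle, Change, Select}.
Every state reachable from Refund satisfies item → AF change.
Refund ∈ Sat(AG (item → AF change)).

Yes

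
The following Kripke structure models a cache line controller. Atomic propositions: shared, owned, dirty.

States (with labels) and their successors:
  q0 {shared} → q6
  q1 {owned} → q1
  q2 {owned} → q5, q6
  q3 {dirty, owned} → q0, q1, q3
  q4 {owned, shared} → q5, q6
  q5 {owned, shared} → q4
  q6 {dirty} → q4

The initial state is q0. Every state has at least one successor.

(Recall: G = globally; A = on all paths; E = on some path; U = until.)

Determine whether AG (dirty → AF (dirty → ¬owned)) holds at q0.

States satisfying dirty → AF (dirty → ¬owned): {q0, q1, q2, q4, q5, q6}.
States satisfying AG (dirty → AF (dirty → ¬owned)): {q0, q1, q2, q4, q5, q6}.
Every state reachable from q0 satisfies dirty → AF (dirty → ¬owned).
q0 ∈ Sat(AG (dirty → AF (dirty → ¬owned))).

Holds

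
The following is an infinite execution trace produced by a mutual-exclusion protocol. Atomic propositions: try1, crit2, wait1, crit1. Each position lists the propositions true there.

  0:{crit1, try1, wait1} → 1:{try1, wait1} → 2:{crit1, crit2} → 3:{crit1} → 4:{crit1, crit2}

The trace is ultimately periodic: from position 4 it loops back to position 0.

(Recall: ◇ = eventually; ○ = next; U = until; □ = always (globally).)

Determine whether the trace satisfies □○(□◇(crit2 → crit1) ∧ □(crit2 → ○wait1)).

○(□◇(crit2 → crit1) ∧ □(crit2 → ○wait1)) must hold at every position from 0 onward. It fails at position 0, so □○(□◇(crit2 → crit1) ∧ □(crit2 → ○wait1)) is false.

No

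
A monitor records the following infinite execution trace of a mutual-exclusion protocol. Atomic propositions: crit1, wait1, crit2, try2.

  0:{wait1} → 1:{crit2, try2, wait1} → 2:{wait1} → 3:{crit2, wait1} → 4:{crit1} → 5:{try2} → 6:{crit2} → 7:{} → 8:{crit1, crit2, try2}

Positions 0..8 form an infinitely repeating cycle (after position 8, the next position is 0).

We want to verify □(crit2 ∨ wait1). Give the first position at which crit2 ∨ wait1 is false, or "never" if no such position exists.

4

Check crit2 ∨ wait1 at each position in order: 0 ✓, 1 ✓, 2 ✓, 3 ✓.
At position 4 the labels are {crit1}, so crit2 ∨ wait1 is false there. This is the first violation.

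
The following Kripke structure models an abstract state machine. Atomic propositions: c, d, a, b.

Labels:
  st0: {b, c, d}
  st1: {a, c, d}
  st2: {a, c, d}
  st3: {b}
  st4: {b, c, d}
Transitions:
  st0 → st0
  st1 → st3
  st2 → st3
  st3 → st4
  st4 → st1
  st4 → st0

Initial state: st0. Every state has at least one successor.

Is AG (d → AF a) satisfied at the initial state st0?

Violated

States satisfying d → AF a: {st1, st2, st3}.
States satisfying AG (d → AF a): ∅.
st0 is reachable from st0 and violates d → AF a, so AG fails at st0.
st0 ∉ Sat(AG (d → AF a)).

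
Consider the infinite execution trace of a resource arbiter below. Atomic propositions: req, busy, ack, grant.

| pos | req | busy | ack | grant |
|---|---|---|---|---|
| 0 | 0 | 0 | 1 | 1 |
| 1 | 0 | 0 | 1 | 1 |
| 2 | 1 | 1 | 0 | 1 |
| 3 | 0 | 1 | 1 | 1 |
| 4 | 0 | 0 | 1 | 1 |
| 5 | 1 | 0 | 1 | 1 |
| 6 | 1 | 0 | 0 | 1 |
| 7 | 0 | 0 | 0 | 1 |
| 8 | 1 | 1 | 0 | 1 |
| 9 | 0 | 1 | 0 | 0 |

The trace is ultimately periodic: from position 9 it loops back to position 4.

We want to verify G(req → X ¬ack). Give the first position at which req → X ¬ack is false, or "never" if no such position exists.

Check req → X ¬ack at each position in order: 0 ✓, 1 ✓.
At position 2 the labels are {busy, grant, req} and the next position 3 has {ack, busy, grant}, so req → X ¬ack is false there. This is the first violation.

2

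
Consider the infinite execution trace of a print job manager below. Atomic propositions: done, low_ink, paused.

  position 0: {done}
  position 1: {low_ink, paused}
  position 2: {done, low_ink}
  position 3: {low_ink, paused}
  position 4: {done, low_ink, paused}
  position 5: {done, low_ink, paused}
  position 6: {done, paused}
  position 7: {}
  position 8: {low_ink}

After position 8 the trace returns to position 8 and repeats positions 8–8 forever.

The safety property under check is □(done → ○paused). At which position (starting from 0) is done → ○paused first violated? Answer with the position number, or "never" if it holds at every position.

Check done → ○paused at each position in order: 0 ✓, 1 ✓, 2 ✓, 3 ✓, 4 ✓, 5 ✓.
At position 6 the labels are {done, paused} and the next position 7 has {}, so done → ○paused is false there. This is the first violation.

6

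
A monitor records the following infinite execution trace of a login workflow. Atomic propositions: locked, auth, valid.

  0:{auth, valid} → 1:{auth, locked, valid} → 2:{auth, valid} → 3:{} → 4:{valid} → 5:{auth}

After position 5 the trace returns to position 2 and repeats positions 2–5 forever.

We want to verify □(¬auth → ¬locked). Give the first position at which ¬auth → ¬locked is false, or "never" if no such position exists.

never

¬auth → ¬locked holds at every position 0..5, and those are all the positions the trace ever visits, so the invariant □(¬auth → ¬locked) is never violated.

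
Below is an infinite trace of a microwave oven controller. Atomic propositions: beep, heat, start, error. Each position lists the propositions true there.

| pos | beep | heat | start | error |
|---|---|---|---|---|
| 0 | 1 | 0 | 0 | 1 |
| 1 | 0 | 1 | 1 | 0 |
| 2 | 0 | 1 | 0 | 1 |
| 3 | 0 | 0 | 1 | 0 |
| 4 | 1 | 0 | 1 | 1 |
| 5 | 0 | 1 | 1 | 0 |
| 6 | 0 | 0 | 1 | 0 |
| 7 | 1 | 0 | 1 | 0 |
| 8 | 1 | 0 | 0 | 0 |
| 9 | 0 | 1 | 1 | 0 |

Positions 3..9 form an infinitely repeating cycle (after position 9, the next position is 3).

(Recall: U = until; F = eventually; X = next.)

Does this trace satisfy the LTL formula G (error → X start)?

Satisfied

error → X start holds at every position 0..9, and those are all positions ever visited, so G (error → X start) holds.
Positions where error holds: 0, 2, 4.
Check X start at each: 0→ok, 2→ok, 4→ok.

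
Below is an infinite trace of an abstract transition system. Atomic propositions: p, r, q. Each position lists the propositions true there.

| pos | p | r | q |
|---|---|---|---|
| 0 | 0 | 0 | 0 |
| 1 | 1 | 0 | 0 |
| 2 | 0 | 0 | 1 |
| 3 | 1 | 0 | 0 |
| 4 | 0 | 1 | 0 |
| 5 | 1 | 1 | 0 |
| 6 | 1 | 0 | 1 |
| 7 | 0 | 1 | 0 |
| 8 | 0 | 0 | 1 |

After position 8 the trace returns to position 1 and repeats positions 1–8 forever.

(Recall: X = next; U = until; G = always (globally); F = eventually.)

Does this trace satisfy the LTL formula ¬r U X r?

Yes

Walking from position 0: X r first holds at position 3, and ¬r holds at every earlier position along the way, so ¬r U X r holds.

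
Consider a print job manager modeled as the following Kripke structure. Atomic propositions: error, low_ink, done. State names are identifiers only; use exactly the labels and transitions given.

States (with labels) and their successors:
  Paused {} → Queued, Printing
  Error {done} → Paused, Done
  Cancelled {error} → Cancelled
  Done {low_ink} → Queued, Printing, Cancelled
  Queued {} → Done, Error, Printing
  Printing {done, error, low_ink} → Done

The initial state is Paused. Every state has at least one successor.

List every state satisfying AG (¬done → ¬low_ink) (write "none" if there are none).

States satisfying ¬done → ¬low_ink: {Paused, Error, Cancelled, Queued, Printing}.
States satisfying AG (¬done → ¬low_ink): {Cancelled}.

{Cancelled}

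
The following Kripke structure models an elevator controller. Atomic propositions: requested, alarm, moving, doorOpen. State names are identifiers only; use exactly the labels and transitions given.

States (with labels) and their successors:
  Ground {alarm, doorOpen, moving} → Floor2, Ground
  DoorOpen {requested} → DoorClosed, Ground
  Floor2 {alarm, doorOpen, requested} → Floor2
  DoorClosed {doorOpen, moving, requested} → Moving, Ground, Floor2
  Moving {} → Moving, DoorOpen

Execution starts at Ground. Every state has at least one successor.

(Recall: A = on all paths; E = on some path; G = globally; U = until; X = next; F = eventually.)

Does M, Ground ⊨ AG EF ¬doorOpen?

States satisfying EF ¬doorOpen: {DoorOpen, DoorClosed, Moving}.
States satisfying AG EF ¬doorOpen: ∅.
Floor2 is reachable from Ground and violates EF ¬doorOpen, so AG fails at Ground.
Ground ∉ Sat(AG EF ¬doorOpen).

No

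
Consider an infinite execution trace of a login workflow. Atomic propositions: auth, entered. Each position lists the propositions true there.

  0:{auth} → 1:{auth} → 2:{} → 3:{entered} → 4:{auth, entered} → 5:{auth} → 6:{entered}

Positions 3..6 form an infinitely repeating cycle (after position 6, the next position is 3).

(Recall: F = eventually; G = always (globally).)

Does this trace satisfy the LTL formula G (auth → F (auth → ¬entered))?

Holds

auth → F (auth → ¬entered) holds at every position 0..6, and those are all positions ever visited, so G (auth → F (auth → ¬entered)) holds.
Positions where auth holds: 0, 1, 4, 5.
Check F (auth → ¬entered) at each: 0→ok, 1→ok, 4→ok, 5→ok.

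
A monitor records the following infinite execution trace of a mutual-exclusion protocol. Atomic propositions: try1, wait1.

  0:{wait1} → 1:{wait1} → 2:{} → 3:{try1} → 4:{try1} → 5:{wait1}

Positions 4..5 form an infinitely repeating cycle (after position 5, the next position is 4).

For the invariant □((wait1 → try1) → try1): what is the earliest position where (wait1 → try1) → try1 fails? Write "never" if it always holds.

Check (wait1 → try1) → try1 at each position in order: 0 ✓, 1 ✓.
At position 2 the labels are {}, so (wait1 → try1) → try1 is false there. This is the first violation.

2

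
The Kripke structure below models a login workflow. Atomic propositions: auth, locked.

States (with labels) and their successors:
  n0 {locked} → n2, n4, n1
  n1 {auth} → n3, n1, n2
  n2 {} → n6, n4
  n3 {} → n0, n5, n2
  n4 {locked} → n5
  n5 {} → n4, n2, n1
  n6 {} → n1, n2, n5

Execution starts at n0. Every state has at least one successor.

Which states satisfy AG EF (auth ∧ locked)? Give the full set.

none

States satisfying EF (auth ∧ locked): ∅.
States satisfying AG EF (auth ∧ locked): ∅.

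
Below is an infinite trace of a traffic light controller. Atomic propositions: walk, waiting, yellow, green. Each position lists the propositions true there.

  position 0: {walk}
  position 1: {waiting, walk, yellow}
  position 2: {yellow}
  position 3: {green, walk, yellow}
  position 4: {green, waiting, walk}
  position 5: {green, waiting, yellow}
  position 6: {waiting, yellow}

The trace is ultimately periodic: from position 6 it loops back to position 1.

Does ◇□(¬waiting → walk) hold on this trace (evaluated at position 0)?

□(¬waiting → walk) is false at every position 0..6, so it never becomes true and ◇□(¬waiting → walk) fails.

Does not hold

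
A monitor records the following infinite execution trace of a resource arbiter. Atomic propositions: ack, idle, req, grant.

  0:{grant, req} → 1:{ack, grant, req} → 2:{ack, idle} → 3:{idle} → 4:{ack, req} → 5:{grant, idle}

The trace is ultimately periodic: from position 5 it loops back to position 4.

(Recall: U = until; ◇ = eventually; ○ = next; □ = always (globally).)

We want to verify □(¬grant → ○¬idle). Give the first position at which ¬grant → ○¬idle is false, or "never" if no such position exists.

2

Check ¬grant → ○¬idle at each position in order: 0 ✓, 1 ✓.
At position 2 the labels are {ack, idle} and the next position 3 has {idle}, so ¬grant → ○¬idle is false there. This is the first violation.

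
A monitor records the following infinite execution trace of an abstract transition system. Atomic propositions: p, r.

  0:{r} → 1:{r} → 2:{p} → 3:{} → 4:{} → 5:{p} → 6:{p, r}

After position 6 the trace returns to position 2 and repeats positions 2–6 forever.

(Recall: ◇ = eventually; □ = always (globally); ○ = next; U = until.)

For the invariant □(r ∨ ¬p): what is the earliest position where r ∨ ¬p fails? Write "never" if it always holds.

2

Check r ∨ ¬p at each position in order: 0 ✓, 1 ✓.
At position 2 the labels are {p}, so r ∨ ¬p is false there. This is the first violation.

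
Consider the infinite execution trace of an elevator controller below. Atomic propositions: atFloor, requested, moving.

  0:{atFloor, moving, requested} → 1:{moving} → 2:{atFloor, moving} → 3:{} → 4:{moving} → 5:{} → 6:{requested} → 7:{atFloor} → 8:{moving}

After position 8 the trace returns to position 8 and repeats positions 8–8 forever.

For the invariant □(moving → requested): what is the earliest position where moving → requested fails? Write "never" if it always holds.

Check moving → requested at each position in order: 0 ✓.
At position 1 the labels are {moving}, so moving → requested is false there. This is the first violation.

1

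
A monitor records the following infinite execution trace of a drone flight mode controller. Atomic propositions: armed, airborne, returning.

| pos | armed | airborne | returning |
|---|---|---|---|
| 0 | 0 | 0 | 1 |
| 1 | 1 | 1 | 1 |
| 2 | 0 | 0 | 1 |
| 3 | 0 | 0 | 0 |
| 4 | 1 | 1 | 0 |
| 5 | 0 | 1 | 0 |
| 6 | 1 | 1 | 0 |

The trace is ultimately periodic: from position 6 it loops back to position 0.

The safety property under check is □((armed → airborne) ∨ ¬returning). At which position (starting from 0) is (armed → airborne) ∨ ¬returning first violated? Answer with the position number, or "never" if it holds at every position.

never

(armed → airborne) ∨ ¬returning holds at every position 0..6, and those are all the positions the trace ever visits, so the invariant □((armed → airborne) ∨ ¬returning) is never violated.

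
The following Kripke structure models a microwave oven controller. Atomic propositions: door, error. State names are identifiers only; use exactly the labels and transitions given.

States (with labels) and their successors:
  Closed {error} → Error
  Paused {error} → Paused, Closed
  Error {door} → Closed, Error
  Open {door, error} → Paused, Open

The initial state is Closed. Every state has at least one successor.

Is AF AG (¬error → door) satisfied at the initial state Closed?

Holds

States satisfying AG (¬error → door): {Closed, Paused, Error, Open}.
States satisfying AF AG (¬error → door): {Closed, Paused, Error, Open}.
Closed ∈ Sat(AF AG (¬error → door)).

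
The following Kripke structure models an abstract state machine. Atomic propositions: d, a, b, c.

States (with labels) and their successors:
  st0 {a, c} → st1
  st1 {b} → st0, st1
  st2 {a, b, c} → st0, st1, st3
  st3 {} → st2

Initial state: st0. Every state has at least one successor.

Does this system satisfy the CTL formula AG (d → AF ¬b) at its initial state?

States satisfying d → AF ¬b: {st0, st1, st2, st3}.
States satisfying AG (d → AF ¬b): {st0, st1, st2, st3}.
Every state reachable from st0 satisfies d → AF ¬b.
st0 ∈ Sat(AG (d → AF ¬b)).

Holds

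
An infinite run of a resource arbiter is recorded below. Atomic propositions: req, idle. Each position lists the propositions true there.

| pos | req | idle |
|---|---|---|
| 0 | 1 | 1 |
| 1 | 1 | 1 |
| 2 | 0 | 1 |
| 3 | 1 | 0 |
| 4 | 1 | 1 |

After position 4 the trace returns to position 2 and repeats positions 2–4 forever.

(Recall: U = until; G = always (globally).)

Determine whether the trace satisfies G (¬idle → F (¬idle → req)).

Holds

¬idle → F (¬idle → req) holds at every position 0..4, and those are all positions ever visited, so G (¬idle → F (¬idle → req)) holds.
Positions where ¬idle holds: 3.
Check F (¬idle → req) at each: 3→ok.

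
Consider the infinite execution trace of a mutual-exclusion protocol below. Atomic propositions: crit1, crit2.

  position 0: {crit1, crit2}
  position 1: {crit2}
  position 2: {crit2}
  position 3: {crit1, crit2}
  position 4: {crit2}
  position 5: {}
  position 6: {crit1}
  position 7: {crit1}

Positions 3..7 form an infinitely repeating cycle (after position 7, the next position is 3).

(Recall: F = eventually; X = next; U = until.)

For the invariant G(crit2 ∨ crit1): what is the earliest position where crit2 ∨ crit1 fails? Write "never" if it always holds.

5

Check crit2 ∨ crit1 at each position in order: 0 ✓, 1 ✓, 2 ✓, 3 ✓, 4 ✓.
At position 5 the labels are {}, so crit2 ∨ crit1 is false there. This is the first violation.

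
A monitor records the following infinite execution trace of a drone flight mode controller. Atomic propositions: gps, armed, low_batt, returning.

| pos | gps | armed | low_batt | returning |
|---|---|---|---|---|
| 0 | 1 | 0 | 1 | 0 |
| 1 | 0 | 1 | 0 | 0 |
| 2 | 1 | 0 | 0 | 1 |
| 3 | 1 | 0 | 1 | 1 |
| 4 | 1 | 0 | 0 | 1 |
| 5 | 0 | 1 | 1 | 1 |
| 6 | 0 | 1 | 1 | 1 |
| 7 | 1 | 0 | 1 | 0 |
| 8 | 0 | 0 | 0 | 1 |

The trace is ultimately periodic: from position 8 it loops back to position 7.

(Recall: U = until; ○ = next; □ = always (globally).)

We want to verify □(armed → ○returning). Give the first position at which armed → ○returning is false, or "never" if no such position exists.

6

Check armed → ○returning at each position in order: 0 ✓, 1 ✓, 2 ✓, 3 ✓, 4 ✓, 5 ✓.
At position 6 the labels are {armed, low_batt, returning} and the next position 7 has {gps, low_batt}, so armed → ○returning is false there. This is the first violation.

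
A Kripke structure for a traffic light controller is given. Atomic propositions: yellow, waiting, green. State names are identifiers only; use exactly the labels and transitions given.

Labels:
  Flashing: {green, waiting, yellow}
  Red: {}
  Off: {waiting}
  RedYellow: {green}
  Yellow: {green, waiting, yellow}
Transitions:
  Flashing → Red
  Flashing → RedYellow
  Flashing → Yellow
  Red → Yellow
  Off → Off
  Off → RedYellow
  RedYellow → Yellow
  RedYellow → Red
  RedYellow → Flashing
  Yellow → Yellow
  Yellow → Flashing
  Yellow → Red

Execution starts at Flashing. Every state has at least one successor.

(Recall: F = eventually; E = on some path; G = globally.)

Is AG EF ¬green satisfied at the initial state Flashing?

Yes

States satisfying EF ¬green: {Flashing, Red, Off, RedYellow, Yellow}.
States satisfying AG EF ¬green: {Flashing, Red, Off, RedYellow, Yellow}.
Every state reachable from Flashing satisfies EF ¬green.
Flashing ∈ Sat(AG EF ¬green).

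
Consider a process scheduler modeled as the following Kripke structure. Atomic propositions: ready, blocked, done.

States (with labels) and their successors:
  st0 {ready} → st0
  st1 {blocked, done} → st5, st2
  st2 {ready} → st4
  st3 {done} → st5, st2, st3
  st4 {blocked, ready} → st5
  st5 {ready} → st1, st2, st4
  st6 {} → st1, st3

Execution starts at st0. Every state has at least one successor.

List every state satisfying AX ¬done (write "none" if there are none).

{st0, st1, st2, st4}

States satisfying ¬done: {st0, st2, st4, st5, st6}.
States satisfying AX ¬done: {st0, st1, st2, st4}.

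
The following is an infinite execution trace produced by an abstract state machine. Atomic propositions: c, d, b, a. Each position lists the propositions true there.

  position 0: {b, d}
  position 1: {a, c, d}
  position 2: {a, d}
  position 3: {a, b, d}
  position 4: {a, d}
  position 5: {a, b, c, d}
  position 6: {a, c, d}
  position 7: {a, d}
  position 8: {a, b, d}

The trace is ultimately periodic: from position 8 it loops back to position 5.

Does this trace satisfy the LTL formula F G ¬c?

No

G ¬c is false at every position 0..8, so it never becomes true and F G ¬c fails.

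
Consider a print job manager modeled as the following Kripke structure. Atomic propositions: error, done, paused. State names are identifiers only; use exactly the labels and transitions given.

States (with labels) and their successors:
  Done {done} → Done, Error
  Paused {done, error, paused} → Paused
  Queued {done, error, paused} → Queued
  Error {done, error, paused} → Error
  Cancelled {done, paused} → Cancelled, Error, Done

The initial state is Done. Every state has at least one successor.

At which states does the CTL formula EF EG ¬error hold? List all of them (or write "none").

States satisfying EG ¬error: {Done, Cancelled}.
States satisfying EF EG ¬error: {Done, Cancelled}.

{Done, Cancelled}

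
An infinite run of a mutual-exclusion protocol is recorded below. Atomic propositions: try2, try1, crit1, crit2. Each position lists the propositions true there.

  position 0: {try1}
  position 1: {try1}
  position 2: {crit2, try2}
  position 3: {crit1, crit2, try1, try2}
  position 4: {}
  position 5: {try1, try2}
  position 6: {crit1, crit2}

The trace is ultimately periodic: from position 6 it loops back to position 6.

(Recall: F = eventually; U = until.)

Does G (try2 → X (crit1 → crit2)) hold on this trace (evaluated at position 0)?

try2 → X (crit1 → crit2) holds at every position 0..6, and those are all positions ever visited, so G (try2 → X (crit1 → crit2)) holds.
Positions where try2 holds: 2, 3, 5.
Check X (crit1 → crit2) at each: 2→ok, 3→ok, 5→ok.

Holds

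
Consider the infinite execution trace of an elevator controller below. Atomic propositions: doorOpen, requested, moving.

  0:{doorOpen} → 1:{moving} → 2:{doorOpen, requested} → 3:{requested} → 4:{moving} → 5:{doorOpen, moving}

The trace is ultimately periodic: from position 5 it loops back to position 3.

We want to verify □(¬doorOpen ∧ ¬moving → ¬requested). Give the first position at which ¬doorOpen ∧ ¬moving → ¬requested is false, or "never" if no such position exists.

3

Check ¬doorOpen ∧ ¬moving → ¬requested at each position in order: 0 ✓, 1 ✓, 2 ✓.
At position 3 the labels are {requested}, so ¬doorOpen ∧ ¬moving → ¬requested is false there. This is the first violation.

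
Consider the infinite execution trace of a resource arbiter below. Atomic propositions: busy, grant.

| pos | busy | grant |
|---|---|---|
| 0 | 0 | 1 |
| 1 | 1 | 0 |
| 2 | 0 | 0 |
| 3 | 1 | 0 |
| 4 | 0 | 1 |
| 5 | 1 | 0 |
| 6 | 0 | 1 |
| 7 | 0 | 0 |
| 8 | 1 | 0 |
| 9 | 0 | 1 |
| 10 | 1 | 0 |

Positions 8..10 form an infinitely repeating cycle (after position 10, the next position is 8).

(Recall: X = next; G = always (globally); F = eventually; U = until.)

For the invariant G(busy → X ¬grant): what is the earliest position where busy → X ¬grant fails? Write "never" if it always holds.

3

Check busy → X ¬grant at each position in order: 0 ✓, 1 ✓, 2 ✓.
At position 3 the labels are {busy} and the next position 4 has {grant}, so busy → X ¬grant is false there. This is the first violation.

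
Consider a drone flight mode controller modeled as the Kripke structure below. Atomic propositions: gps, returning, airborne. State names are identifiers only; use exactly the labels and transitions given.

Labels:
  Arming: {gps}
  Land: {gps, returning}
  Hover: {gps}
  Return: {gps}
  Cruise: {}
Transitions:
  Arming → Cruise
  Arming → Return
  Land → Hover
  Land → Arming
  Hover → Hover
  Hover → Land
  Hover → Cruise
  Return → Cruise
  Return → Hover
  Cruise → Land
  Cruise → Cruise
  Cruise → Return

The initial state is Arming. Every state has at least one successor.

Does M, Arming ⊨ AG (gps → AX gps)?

States satisfying gps → AX gps: {Land, Cruise}.
States satisfying AG (gps → AX gps): ∅.
Arming is reachable from Arming and violates gps → AX gps, so AG fails at Arming.
Arming ∉ Sat(AG (gps → AX gps)).

Does not hold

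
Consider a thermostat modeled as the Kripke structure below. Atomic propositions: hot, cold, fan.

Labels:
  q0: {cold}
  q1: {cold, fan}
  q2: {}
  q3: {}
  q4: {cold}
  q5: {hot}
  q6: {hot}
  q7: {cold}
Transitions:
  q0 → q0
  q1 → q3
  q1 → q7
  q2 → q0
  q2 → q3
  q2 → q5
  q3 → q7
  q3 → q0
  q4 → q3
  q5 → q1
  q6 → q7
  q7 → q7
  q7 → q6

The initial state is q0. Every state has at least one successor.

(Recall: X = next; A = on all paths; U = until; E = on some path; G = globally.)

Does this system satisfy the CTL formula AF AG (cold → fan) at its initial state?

No

States satisfying AG (cold → fan): ∅.
States satisfying AF AG (cold → fan): ∅.
There is a path from q0 along which AG (cold → fan) never holds.
q0 ∉ Sat(AF AG (cold → fan)).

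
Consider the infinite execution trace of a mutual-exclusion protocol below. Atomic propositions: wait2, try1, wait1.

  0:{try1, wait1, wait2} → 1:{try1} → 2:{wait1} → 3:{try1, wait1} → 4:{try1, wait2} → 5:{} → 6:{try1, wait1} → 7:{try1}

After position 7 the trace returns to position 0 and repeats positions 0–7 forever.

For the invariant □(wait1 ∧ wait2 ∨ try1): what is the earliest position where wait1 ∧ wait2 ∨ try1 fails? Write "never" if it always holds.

Check wait1 ∧ wait2 ∨ try1 at each position in order: 0 ✓, 1 ✓.
At position 2 the labels are {wait1}, so wait1 ∧ wait2 ∨ try1 is false there. This is the first violation.

2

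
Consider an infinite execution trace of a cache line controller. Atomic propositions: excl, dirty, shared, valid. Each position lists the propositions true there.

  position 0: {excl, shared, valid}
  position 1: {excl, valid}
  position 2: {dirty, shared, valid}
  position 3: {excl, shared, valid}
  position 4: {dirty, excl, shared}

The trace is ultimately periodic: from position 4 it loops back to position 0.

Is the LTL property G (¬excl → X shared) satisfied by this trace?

Yes

¬excl → X shared holds at every position 0..4, and those are all positions ever visited, so G (¬excl → X shared) holds.
Positions where ¬excl holds: 2.
Check X shared at each: 2→ok.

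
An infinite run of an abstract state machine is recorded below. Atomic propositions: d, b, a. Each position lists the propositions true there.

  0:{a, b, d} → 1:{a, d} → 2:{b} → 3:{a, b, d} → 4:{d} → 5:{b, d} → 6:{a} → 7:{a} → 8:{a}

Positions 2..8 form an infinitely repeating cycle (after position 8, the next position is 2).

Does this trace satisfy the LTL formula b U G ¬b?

No

Walking from position 0: at position 1, G ¬b has not yet held and b fails, so b U G ¬b is false.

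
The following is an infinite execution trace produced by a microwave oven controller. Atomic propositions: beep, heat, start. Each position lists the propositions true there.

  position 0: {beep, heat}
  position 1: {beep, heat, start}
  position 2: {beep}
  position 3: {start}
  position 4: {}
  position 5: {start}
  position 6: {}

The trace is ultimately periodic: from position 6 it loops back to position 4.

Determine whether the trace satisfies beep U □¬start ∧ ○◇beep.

Does not hold

Walking from position 0: at position 3, □¬start has not yet held and beep fails, so beep U □¬start is false.
The position after 0 is 1; ◇beep is true there.
At position 0: beep U □¬start is false; ○◇beep is true; so beep U □¬start ∧ ○◇beep is false.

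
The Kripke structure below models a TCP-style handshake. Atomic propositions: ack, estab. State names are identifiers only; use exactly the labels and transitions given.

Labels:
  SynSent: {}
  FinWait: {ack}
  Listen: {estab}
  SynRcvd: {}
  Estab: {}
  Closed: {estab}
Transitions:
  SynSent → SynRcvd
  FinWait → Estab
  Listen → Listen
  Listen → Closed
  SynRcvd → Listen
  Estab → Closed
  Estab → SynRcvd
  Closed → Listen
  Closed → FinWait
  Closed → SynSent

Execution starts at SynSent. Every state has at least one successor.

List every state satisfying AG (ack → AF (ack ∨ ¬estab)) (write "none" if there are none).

{SynSent, FinWait, Listen, SynRcvd, Estab, Closed}

States satisfying ack → AF (ack ∨ ¬estab): {SynSent, FinWait, Listen, SynRcvd, Estab, Closed}.
States satisfying AG (ack → AF (ack ∨ ¬estab)): {SynSent, FinWait, Listen, SynRcvd, Estab, Closed}.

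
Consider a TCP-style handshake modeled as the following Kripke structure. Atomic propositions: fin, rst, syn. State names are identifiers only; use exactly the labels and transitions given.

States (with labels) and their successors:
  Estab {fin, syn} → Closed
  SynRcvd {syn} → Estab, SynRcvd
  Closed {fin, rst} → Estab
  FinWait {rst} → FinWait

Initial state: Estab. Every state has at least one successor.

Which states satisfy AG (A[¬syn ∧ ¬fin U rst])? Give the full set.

{FinWait}

States satisfying A[¬syn ∧ ¬fin U rst]: {Closed, FinWait}.
States satisfying AG (A[¬syn ∧ ¬fin U rst]): {FinWait}.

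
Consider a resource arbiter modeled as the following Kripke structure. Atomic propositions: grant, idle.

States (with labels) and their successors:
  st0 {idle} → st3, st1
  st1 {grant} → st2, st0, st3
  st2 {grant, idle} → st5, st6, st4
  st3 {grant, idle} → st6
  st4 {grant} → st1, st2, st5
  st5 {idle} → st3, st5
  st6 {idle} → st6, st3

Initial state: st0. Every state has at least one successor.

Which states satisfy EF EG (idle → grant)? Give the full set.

{st0, st1, st2, st4}

States satisfying EG (idle → grant): {st1, st2, st4}.
States satisfying EF EG (idle → grant): {st0, st1, st2, st4}.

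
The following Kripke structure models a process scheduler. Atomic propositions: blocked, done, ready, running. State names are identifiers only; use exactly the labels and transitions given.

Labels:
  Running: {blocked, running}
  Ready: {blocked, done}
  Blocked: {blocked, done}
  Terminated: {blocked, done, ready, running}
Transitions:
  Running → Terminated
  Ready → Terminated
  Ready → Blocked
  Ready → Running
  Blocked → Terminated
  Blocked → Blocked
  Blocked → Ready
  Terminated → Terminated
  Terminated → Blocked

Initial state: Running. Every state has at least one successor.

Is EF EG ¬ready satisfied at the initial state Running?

States satisfying EG ¬ready: {Ready, Blocked}.
States satisfying EF EG ¬ready: {Running, Ready, Blocked, Terminated}.
Some path from Running reaches a state where EG ¬ready holds.
Running ∈ Sat(EF EG ¬ready).

Yes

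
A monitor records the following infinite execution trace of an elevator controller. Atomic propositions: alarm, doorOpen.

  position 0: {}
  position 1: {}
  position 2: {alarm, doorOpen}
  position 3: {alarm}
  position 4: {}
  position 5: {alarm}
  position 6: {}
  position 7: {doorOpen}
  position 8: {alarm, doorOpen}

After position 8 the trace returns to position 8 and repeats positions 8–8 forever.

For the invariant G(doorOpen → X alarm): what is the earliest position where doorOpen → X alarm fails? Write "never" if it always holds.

doorOpen → X alarm holds at every position 0..8, and those are all the positions the trace ever visits, so the invariant G(doorOpen → X alarm) is never violated.

never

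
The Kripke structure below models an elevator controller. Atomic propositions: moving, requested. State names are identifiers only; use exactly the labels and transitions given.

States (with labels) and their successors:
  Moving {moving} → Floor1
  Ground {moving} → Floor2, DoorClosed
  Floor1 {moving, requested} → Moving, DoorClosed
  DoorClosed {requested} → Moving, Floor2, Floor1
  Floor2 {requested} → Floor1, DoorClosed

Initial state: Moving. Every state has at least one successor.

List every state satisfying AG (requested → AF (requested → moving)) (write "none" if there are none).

States satisfying requested → AF (requested → moving): {Moving, Ground, Floor1}.
States satisfying AG (requested → AF (requested → moving)): ∅.

none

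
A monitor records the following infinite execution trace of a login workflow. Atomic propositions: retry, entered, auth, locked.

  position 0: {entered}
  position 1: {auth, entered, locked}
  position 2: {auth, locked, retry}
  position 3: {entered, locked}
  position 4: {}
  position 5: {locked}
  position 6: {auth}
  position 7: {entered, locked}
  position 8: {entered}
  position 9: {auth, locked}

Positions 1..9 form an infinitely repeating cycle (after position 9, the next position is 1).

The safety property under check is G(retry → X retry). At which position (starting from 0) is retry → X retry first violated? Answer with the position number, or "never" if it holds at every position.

Check retry → X retry at each position in order: 0 ✓, 1 ✓.
At position 2 the labels are {auth, locked, retry} and the next position 3 has {entered, locked}, so retry → X retry is false there. This is the first violation.

2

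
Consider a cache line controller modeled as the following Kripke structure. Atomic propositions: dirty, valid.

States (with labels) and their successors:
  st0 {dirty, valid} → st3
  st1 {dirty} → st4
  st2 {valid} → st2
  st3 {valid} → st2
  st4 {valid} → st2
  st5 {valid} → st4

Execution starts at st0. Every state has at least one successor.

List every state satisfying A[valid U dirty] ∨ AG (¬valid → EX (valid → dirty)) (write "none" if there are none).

States satisfying valid: {st0, st2, st3, st4, st5}.
States satisfying dirty: {st0, st1}.
States satisfying A[valid U dirty]: {st0, st1}.
States satisfying ¬valid → EX (valid → dirty): {st0, st2, st3, st4, st5}.
States satisfying AG (¬valid → EX (valid → dirty)): {st0, st2, st3, st4, st5}.
States satisfying A[valid U dirty] ∨ AG (¬valid → EX (valid → dirty)): {st0, st1, st2, st3, st4, st5}.

{st0, st1, st2, st3, st4, st5}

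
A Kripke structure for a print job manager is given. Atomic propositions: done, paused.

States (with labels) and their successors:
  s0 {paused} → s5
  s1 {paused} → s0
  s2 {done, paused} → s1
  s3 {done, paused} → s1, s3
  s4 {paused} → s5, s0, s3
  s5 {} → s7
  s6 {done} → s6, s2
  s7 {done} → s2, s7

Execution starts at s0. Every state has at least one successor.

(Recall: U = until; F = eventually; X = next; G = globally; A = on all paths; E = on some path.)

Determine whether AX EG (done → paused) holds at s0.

States satisfying EG (done → paused): {s3, s4}.
States satisfying AX EG (done → paused): ∅.
s0 ∉ Sat(AX EG (done → paused)).

No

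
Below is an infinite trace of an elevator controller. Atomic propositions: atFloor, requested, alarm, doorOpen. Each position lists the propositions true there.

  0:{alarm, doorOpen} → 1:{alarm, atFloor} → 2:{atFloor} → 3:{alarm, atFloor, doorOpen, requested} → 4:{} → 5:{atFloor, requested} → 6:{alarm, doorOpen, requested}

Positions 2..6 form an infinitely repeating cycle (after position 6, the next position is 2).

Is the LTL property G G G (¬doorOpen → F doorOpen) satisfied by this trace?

G G (¬doorOpen → F doorOpen) holds at every position 0..6, and those are all positions ever visited, so G G G (¬doorOpen → F doorOpen) holds.

Satisfied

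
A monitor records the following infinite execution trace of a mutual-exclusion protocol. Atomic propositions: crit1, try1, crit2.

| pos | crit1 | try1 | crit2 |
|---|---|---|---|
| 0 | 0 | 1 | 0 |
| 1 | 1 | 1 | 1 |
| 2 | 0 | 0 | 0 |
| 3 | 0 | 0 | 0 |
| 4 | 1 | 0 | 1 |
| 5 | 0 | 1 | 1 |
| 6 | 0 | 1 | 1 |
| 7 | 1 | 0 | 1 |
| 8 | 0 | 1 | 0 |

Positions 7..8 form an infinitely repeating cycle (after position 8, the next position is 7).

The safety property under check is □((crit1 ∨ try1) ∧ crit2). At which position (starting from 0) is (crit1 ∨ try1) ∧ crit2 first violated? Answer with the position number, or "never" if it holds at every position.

At position 0 the labels are {try1}, so (crit1 ∨ try1) ∧ crit2 is false there. This is the first violation.

0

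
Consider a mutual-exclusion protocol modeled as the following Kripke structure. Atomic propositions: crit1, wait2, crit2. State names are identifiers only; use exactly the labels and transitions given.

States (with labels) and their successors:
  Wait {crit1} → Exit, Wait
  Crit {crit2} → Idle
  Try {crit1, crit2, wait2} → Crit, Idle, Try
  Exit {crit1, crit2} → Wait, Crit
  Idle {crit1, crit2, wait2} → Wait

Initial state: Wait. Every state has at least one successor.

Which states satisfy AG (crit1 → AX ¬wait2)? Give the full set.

{Wait, Crit, Exit, Idle}

States satisfying crit1 → AX ¬wait2: {Wait, Crit, Exit, Idle}.
States satisfying AG (crit1 → AX ¬wait2): {Wait, Crit, Exit, Idle}.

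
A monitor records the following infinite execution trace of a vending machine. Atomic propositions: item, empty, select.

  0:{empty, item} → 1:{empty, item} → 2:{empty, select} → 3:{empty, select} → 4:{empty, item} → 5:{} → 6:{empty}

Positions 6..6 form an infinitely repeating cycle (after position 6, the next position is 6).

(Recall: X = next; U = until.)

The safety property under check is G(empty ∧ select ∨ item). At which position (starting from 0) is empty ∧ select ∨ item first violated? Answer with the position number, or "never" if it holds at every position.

5

Check empty ∧ select ∨ item at each position in order: 0 ✓, 1 ✓, 2 ✓, 3 ✓, 4 ✓.
At position 5 the labels are {}, so empty ∧ select ∨ item is false there. This is the first violation.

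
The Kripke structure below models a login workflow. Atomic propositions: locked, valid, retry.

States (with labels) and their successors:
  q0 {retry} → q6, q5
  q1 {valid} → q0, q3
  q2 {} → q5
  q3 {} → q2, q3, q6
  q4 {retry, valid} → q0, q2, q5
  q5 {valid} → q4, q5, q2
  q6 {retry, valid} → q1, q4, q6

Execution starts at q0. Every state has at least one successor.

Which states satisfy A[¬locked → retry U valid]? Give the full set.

States satisfying ¬locked → retry: {q0, q4, q6}.
States satisfying valid: {q1, q4, q5, q6}.
States satisfying A[¬locked → retry U valid]: {q0, q1, q4, q5, q6}.

{q0, q1, q4, q5, q6}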